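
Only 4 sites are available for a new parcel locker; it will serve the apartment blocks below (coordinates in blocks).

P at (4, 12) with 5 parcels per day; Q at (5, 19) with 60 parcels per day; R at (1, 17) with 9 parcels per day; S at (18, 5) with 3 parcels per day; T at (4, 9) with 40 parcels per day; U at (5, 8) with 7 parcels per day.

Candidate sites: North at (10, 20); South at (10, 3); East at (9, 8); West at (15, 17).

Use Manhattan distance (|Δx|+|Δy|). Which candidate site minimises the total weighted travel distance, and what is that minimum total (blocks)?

Total weighted distance at each candidate:
  North (10, 20): total = 1406
  South (10, 3): total = 2122
  East (9, 8): total = 1402
  West (15, 17): total = 1864
Minimum is at East with total 1402 blocks.

East, total 1402 blocks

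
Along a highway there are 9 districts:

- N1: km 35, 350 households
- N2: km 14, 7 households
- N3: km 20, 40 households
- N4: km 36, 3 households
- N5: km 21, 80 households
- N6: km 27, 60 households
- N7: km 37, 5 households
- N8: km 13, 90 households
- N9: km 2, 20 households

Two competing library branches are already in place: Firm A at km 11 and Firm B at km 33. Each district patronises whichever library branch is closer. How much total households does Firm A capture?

237

The indifferent point is the midpoint (11+33)/2 = 22; districts left of it (closer to Firm A at 11) go to Firm A, those right go to Firm B.
  N9 at 2 (w=20) → Firm A
  N8 at 13 (w=90) → Firm A
  N2 at 14 (w=7) → Firm A
  N3 at 20 (w=40) → Firm A
  N5 at 21 (w=80) → Firm A
  N6 at 27 (w=60) → Firm B
  N1 at 35 (w=350) → Firm B
  N4 at 36 (w=3) → Firm B
  N7 at 37 (w=5) → Firm B
Firm A captures 237; Firm B captures 418.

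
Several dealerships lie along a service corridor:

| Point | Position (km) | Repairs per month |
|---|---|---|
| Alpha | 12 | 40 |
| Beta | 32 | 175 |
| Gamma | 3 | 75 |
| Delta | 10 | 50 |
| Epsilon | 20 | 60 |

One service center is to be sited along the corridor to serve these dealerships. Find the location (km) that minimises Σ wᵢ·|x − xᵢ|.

x = 20

For a sum of weighted absolute distances on a line, the optimum is the weighted median (not the mean). Total weight W = 400; half-weight = 200.
Sort by position and accumulate weight:
  km 3 (Gamma, w=75) → cum 75
  km 10 (Delta, w=50) → cum 125
  km 12 (Alpha, w=40) → cum 165
  km 20 (Epsilon, w=60) → cum 225  ≥ 200 → median here
  km 32 (Beta, w=175) → cum 400
Optimal location: km 20.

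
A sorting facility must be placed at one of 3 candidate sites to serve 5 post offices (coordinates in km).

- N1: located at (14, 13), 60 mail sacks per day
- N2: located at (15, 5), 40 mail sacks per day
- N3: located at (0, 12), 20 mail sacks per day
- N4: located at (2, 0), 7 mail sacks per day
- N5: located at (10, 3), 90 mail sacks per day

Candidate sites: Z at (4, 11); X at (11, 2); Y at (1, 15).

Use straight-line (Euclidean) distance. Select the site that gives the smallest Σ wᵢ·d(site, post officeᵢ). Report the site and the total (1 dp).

X, total 1373.2 km

Total weighted distance at each candidate:
  Z (4, 11): total = 2173.8
  X (11, 2): total = 1373.2
  Y (1, 15): total = 2995.8
Minimum is at X with total 1373.2 km.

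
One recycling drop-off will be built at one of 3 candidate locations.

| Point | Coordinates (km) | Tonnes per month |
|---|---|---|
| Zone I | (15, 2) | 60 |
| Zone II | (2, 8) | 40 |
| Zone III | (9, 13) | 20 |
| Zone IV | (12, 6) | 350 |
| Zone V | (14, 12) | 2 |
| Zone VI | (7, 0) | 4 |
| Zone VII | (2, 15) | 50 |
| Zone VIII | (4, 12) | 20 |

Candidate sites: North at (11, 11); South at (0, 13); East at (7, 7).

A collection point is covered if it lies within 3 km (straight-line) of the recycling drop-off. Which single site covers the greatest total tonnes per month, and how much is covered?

Coverage radius r = 3 km; a point is covered iff (Δx)²+(Δy)² ≤ 3² = 9.
  North (11, 11): covers {Zone III} → 20
  South (0, 13): covers {Zone VII} → 50
  East (7, 7): covers {none} → 0
Maximum coverage at South: 50 tonnes per month.

South, covering 50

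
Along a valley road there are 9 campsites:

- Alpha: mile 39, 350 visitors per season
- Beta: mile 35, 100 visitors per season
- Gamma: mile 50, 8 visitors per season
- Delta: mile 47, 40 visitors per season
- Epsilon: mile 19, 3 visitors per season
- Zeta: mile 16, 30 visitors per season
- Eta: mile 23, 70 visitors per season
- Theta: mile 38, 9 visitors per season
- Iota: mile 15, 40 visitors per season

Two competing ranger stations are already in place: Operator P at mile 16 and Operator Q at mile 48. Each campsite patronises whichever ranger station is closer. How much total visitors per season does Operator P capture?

The indifferent point is the midpoint (16+48)/2 = 32; campsites left of it (closer to Operator P at 16) go to Operator P, those right go to Operator Q.
  Iota at 15 (w=40) → Operator P
  Zeta at 16 (w=30) → Operator P
  Epsilon at 19 (w=3) → Operator P
  Eta at 23 (w=70) → Operator P
  Beta at 35 (w=100) → Operator Q
  Theta at 38 (w=9) → Operator Q
  Alpha at 39 (w=350) → Operator Q
  Delta at 47 (w=40) → Operator Q
  Gamma at 50 (w=8) → Operator Q
Operator P captures 143; Operator Q captures 507.

143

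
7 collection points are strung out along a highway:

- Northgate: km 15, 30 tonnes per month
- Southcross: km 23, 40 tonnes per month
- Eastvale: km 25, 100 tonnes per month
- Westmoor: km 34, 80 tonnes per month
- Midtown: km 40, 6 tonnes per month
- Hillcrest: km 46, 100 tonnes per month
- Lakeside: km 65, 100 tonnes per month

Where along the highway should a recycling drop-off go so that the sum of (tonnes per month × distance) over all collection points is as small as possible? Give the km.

x = 34

For a sum of weighted absolute distances on a line, the optimum is the weighted median (not the mean). Total weight W = 456; half-weight = 228.
Sort by position and accumulate weight:
  km 15 (Northgate, w=30) → cum 30
  km 23 (Southcross, w=40) → cum 70
  km 25 (Eastvale, w=100) → cum 170
  km 34 (Westmoor, w=80) → cum 250  ≥ 228 → median here
  km 40 (Midtown, w=6) → cum 256
  km 46 (Hillcrest, w=100) → cum 356
  km 65 (Lakeside, w=100) → cum 456
Optimal location: km 34.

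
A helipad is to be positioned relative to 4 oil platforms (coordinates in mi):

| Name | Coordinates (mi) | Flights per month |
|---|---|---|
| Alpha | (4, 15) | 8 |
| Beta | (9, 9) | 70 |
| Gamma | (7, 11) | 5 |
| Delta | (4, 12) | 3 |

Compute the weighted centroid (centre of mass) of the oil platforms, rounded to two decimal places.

The minimiser of Σwᵢ‖p−pᵢ‖² is the weighted centroid p* = (Σwᵢpᵢ)/(Σwᵢ).
Σwᵢ = 86.
Σwᵢxᵢ = 8·4 + 70·9 + 5·7 + 3·4 = 709.
Σwᵢyᵢ = 8·15 + 70·9 + 5·11 + 3·12 = 841.
x* = 709/86 = 8.24, y* = 841/86 = 9.78.

(8.24, 9.78)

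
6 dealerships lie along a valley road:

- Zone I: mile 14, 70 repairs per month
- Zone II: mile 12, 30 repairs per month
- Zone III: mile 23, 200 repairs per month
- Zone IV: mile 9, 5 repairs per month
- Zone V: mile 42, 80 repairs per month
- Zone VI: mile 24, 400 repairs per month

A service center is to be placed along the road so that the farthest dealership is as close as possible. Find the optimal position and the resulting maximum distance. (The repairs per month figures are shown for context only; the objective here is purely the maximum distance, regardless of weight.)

The 1-center on a line is the midpoint of the two extreme points: leftmost at 9, rightmost at 42.
Optimal location = (9 + 42)/2 = 25.5; maximum distance = (42 − 9)/2 = 16.5.

location 25.5, max distance 16.5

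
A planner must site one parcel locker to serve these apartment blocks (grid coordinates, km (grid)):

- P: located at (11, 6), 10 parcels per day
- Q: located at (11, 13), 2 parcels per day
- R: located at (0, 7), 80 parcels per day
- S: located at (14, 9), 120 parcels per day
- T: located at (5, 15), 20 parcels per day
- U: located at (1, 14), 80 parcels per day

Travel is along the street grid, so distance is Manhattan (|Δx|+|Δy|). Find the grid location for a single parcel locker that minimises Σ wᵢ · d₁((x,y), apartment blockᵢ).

Manhattan distance separates: Σwᵢ(|x−xᵢ|+|y−yᵢ|) = Σwᵢ|x−xᵢ| + Σwᵢ|y−yᵢ|, so x and y are optimised independently as 1-D weighted medians.
Total weight W = 312; half = 156.
x-coordinate, sorted with cumulative weight:
  x=0 (R, w=80) cum 80
  x=1 (U, w=80) cum 160  ← median
  x=5 (T, w=20) cum 180
  x=11 (P, w=10) cum 190
  x=11 (Q, w=2) cum 192
  x=14 (S, w=120) cum 312
⇒ x* = 1
y-coordinate, sorted with cumulative weight:
  y=6 (P, w=10) cum 10
  y=7 (R, w=80) cum 90
  y=9 (S, w=120) cum 210  ← median
  y=13 (Q, w=2) cum 212
  y=14 (U, w=80) cum 292
  y=15 (T, w=20) cum 312
⇒ y* = 9

(1, 9)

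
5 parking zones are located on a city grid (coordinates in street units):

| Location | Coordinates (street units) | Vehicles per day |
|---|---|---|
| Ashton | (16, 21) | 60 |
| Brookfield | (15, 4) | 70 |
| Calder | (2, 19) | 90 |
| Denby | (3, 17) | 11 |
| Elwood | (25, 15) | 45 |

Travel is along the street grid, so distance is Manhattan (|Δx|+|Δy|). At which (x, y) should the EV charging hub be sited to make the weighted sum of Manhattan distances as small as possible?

(15, 19)

Manhattan distance separates: Σwᵢ(|x−xᵢ|+|y−yᵢ|) = Σwᵢ|x−xᵢ| + Σwᵢ|y−yᵢ|, so x and y are optimised independently as 1-D weighted medians.
Total weight W = 276; half = 138.
x-coordinate, sorted with cumulative weight:
  x=2 (Calder, w=90) cum 90
  x=3 (Denby, w=11) cum 101
  x=15 (Brookfield, w=70) cum 171  ← median
  x=16 (Ashton, w=60) cum 231
  x=25 (Elwood, w=45) cum 276
⇒ x* = 15
y-coordinate, sorted with cumulative weight:
  y=4 (Brookfield, w=70) cum 70
  y=15 (Elwood, w=45) cum 115
  y=17 (Denby, w=11) cum 126
  y=19 (Calder, w=90) cum 216  ← median
  y=21 (Ashton, w=60) cum 276
⇒ y* = 19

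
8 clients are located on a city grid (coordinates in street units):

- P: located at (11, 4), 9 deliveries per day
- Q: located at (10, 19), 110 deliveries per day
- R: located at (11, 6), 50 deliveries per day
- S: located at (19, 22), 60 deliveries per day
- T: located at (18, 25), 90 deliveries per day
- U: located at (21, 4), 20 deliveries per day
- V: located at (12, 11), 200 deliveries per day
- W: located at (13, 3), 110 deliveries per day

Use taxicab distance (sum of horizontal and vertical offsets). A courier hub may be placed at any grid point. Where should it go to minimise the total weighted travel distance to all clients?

Manhattan distance separates: Σwᵢ(|x−xᵢ|+|y−yᵢ|) = Σwᵢ|x−xᵢ| + Σwᵢ|y−yᵢ|, so x and y are optimised independently as 1-D weighted medians.
Total weight W = 649; half = 324.5.
x-coordinate, sorted with cumulative weight:
  x=10 (Q, w=110) cum 110
  x=11 (P, w=9) cum 119
  x=11 (R, w=50) cum 169
  x=12 (V, w=200) cum 369  ← median
  x=13 (W, w=110) cum 479
  x=18 (T, w=90) cum 569
  x=19 (S, w=60) cum 629
  x=21 (U, w=20) cum 649
⇒ x* = 12
y-coordinate, sorted with cumulative weight:
  y=3 (W, w=110) cum 110
  y=4 (P, w=9) cum 119
  y=4 (U, w=20) cum 139
  y=6 (R, w=50) cum 189
  y=11 (V, w=200) cum 389  ← median
  y=19 (Q, w=110) cum 499
  y=22 (S, w=60) cum 559
  y=25 (T, w=90) cum 649
⇒ y* = 11

(12, 11)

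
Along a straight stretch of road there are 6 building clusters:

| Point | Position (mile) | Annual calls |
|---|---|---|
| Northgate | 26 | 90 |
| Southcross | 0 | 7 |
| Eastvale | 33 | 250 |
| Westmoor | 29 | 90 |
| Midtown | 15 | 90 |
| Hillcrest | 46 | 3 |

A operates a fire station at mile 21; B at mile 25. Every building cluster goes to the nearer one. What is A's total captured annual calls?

The indifferent point is the midpoint (21+25)/2 = 23; building clusters left of it (closer to A at 21) go to A, those right go to B.
  Southcross at 0 (w=7) → A
  Midtown at 15 (w=90) → A
  Northgate at 26 (w=90) → B
  Westmoor at 29 (w=90) → B
  Eastvale at 33 (w=250) → B
  Hillcrest at 46 (w=3) → B
A captures 97; B captures 433.

97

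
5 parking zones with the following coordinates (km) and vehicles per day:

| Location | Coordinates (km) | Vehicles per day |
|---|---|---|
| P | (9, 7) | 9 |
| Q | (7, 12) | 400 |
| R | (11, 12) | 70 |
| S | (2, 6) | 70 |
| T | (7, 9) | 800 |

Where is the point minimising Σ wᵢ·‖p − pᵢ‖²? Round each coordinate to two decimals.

(6.96, 9.88)

The minimiser of Σwᵢ‖p−pᵢ‖² is the weighted centroid p* = (Σwᵢpᵢ)/(Σwᵢ).
Σwᵢ = 1349.
Σwᵢxᵢ = 9·9 + 400·7 + 70·11 + 70·2 + 800·7 = 9391.
Σwᵢyᵢ = 9·7 + 400·12 + 70·12 + 70·6 + 800·9 = 13323.
x* = 9391/1349 = 6.96, y* = 13323/1349 = 9.88.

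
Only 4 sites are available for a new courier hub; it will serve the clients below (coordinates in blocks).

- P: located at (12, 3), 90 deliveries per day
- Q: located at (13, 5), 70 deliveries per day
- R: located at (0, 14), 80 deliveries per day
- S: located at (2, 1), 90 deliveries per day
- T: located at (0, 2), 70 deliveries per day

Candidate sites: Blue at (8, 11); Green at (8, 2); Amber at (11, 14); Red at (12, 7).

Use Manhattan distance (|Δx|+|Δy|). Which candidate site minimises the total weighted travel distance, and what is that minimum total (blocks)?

Total weighted distance at each candidate:
  Blue (8, 11): total = 5360
  Green (8, 2): total = 3800
  Amber (11, 14): total = 6320
  Red (12, 7): total = 4720
Minimum is at Green with total 3800 blocks.

Green, total 3800 blocks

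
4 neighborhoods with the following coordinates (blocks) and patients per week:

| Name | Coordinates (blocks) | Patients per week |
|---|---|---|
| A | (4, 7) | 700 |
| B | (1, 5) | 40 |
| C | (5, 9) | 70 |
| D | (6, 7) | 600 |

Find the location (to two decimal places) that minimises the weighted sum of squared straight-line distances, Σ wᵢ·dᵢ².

(4.82, 7.04)

The minimiser of Σwᵢ‖p−pᵢ‖² is the weighted centroid p* = (Σwᵢpᵢ)/(Σwᵢ).
Σwᵢ = 1410.
Σwᵢxᵢ = 700·4 + 40·1 + 70·5 + 600·6 = 6790.
Σwᵢyᵢ = 700·7 + 40·5 + 70·9 + 600·7 = 9930.
x* = 6790/1410 = 4.82, y* = 9930/1410 = 7.04.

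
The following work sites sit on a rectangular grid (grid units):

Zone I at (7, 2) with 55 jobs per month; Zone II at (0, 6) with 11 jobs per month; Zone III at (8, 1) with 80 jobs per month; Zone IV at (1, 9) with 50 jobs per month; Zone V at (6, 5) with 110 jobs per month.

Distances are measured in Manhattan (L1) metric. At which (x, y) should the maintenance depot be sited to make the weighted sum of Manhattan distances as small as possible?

Manhattan distance separates: Σwᵢ(|x−xᵢ|+|y−yᵢ|) = Σwᵢ|x−xᵢ| + Σwᵢ|y−yᵢ|, so x and y are optimised independently as 1-D weighted medians.
Total weight W = 306; half = 153.
x-coordinate, sorted with cumulative weight:
  x=0 (Zone II, w=11) cum 11
  x=1 (Zone IV, w=50) cum 61
  x=6 (Zone V, w=110) cum 171  ← median
  x=7 (Zone I, w=55) cum 226
  x=8 (Zone III, w=80) cum 306
⇒ x* = 6
y-coordinate, sorted with cumulative weight:
  y=1 (Zone III, w=80) cum 80
  y=2 (Zone I, w=55) cum 135
  y=5 (Zone V, w=110) cum 245  ← median
  y=6 (Zone II, w=11) cum 256
  y=9 (Zone IV, w=50) cum 306
⇒ y* = 5

(6, 5)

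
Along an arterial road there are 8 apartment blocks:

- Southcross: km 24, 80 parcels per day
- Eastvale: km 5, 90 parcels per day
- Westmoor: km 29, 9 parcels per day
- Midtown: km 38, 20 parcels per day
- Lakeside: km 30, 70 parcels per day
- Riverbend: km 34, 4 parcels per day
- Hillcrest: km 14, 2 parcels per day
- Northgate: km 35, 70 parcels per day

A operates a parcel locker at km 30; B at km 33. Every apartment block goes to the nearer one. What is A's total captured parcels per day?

The indifferent point is the midpoint (30+33)/2 = 31.5; apartment blocks left of it (closer to A at 30) go to A, those right go to B.
  Eastvale at 5 (w=90) → A
  Hillcrest at 14 (w=2) → A
  Southcross at 24 (w=80) → A
  Westmoor at 29 (w=9) → A
  Lakeside at 30 (w=70) → A
  Riverbend at 34 (w=4) → B
  Northgate at 35 (w=70) → B
  Midtown at 38 (w=20) → B
A captures 251; B captures 94.

251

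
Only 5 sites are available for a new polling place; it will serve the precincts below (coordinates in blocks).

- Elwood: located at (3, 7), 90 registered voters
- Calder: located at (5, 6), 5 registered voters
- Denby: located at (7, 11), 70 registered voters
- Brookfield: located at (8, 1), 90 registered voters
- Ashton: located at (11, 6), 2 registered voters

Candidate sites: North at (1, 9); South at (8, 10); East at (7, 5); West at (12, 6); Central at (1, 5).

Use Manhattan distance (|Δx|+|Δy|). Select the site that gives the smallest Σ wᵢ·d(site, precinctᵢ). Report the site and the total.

Total weighted distance at each candidate:
  North (1, 9): total = 2331
  South (8, 10): total = 1719
  East (7, 5): total = 1435
  West (12, 6): total = 2447
  Central (1, 5): total = 2237
Minimum is at East with total 1435 blocks.

East, total 1435 blocks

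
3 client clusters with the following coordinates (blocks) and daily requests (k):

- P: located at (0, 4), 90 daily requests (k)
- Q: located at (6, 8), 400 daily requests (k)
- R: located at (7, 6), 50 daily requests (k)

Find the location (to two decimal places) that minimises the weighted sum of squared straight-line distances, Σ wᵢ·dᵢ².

(5.09, 7.15)

The minimiser of Σwᵢ‖p−pᵢ‖² is the weighted centroid p* = (Σwᵢpᵢ)/(Σwᵢ).
Σwᵢ = 540.
Σwᵢxᵢ = 90·0 + 400·6 + 50·7 = 2750.
Σwᵢyᵢ = 90·4 + 400·8 + 50·6 = 3860.
x* = 2750/540 = 5.09, y* = 3860/540 = 7.15.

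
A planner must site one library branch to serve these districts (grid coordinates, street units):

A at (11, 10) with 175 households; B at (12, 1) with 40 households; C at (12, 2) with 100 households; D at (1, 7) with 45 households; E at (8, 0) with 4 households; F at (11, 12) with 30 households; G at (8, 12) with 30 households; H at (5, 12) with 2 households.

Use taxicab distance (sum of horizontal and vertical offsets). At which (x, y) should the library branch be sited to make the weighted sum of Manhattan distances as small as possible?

(11, 10)

Manhattan distance separates: Σwᵢ(|x−xᵢ|+|y−yᵢ|) = Σwᵢ|x−xᵢ| + Σwᵢ|y−yᵢ|, so x and y are optimised independently as 1-D weighted medians.
Total weight W = 426; half = 213.
x-coordinate, sorted with cumulative weight:
  x=1 (D, w=45) cum 45
  x=5 (H, w=2) cum 47
  x=8 (E, w=4) cum 51
  x=8 (G, w=30) cum 81
  x=11 (A, w=175) cum 256  ← median
  x=11 (F, w=30) cum 286
  x=12 (B, w=40) cum 326
  x=12 (C, w=100) cum 426
⇒ x* = 11
y-coordinate, sorted with cumulative weight:
  y=0 (E, w=4) cum 4
  y=1 (B, w=40) cum 44
  y=2 (C, w=100) cum 144
  y=7 (D, w=45) cum 189
  y=10 (A, w=175) cum 364  ← median
  y=12 (F, w=30) cum 394
  y=12 (G, w=30) cum 424
  y=12 (H, w=2) cum 426
⇒ y* = 10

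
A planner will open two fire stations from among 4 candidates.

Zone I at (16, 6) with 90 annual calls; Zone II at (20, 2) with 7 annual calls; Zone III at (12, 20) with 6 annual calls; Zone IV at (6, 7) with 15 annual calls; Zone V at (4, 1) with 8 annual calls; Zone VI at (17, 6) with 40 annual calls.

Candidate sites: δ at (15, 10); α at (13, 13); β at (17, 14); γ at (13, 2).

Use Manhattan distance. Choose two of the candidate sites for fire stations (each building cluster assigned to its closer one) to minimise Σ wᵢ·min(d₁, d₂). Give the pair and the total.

Evaluate every pair (each demand assigned to the nearer of the two):
  {δ, γ}: total = 1077
  {δ, α}: total = 1169
  {δ, β}: total = 1187
  {α, γ}: total = 1307
  {β, γ}: total = 1325
  {α, β}: total = 1646
Best pair: {δ, γ} with total 1077.

{δ, γ}, total 1077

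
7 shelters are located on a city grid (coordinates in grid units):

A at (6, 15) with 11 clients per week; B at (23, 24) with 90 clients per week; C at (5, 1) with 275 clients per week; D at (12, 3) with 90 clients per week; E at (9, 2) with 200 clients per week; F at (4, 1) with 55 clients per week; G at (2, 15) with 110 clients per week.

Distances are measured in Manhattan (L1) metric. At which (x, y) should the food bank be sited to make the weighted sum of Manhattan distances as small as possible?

(5, 2)

Manhattan distance separates: Σwᵢ(|x−xᵢ|+|y−yᵢ|) = Σwᵢ|x−xᵢ| + Σwᵢ|y−yᵢ|, so x and y are optimised independently as 1-D weighted medians.
Total weight W = 831; half = 415.5.
x-coordinate, sorted with cumulative weight:
  x=2 (G, w=110) cum 110
  x=4 (F, w=55) cum 165
  x=5 (C, w=275) cum 440  ← median
  x=6 (A, w=11) cum 451
  x=9 (E, w=200) cum 651
  x=12 (D, w=90) cum 741
  x=23 (B, w=90) cum 831
⇒ x* = 5
y-coordinate, sorted with cumulative weight:
  y=1 (C, w=275) cum 275
  y=1 (F, w=55) cum 330
  y=2 (E, w=200) cum 530  ← median
  y=3 (D, w=90) cum 620
  y=15 (A, w=11) cum 631
  y=15 (G, w=110) cum 741
  y=24 (B, w=90) cum 831
⇒ y* = 2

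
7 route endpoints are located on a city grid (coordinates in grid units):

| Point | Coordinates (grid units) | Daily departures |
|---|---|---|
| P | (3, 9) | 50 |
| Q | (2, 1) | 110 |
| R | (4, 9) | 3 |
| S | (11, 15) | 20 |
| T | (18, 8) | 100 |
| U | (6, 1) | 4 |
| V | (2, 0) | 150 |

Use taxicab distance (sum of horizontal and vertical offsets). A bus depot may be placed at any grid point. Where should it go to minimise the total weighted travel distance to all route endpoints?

Manhattan distance separates: Σwᵢ(|x−xᵢ|+|y−yᵢ|) = Σwᵢ|x−xᵢ| + Σwᵢ|y−yᵢ|, so x and y are optimised independently as 1-D weighted medians.
Total weight W = 437; half = 218.5.
x-coordinate, sorted with cumulative weight:
  x=2 (Q, w=110) cum 110
  x=2 (V, w=150) cum 260  ← median
  x=3 (P, w=50) cum 310
  x=4 (R, w=3) cum 313
  x=6 (U, w=4) cum 317
  x=11 (S, w=20) cum 337
  x=18 (T, w=100) cum 437
⇒ x* = 2
y-coordinate, sorted with cumulative weight:
  y=0 (V, w=150) cum 150
  y=1 (Q, w=110) cum 260  ← median
  y=1 (U, w=4) cum 264
  y=8 (T, w=100) cum 364
  y=9 (P, w=50) cum 414
  y=9 (R, w=3) cum 417
  y=15 (S, w=20) cum 437
⇒ y* = 1

(2, 1)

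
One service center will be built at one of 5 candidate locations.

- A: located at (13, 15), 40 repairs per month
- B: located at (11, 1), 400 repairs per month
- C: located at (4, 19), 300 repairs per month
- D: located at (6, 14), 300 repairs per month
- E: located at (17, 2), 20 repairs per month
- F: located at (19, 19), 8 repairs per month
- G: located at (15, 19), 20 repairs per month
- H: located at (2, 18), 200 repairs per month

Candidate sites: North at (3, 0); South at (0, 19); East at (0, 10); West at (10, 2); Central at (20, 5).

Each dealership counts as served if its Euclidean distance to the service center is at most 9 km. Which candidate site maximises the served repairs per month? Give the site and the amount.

Coverage radius r = 9 km; a point is covered iff (Δx)²+(Δy)² ≤ 9² = 81.
  North (3, 0): covers {B} → 400
  South (0, 19): covers {C, D, H} → 800
  East (0, 10): covers {D, H} → 500
  West (10, 2): covers {B, E} → 420
  Central (20, 5): covers {E} → 20
Maximum coverage at South: 800 repairs per month.

South, covering 800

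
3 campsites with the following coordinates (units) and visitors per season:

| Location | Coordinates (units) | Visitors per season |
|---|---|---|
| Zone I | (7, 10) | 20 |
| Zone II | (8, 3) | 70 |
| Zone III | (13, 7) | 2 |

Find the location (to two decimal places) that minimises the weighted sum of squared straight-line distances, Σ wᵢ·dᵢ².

The minimiser of Σwᵢ‖p−pᵢ‖² is the weighted centroid p* = (Σwᵢpᵢ)/(Σwᵢ).
Σwᵢ = 92.
Σwᵢxᵢ = 20·7 + 70·8 + 2·13 = 726.
Σwᵢyᵢ = 20·10 + 70·3 + 2·7 = 424.
x* = 726/92 = 7.89, y* = 424/92 = 4.61.

(7.89, 4.61)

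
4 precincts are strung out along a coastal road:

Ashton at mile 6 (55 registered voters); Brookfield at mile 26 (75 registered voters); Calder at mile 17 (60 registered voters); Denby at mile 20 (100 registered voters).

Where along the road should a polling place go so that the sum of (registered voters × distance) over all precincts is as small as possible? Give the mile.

x = 20

For a sum of weighted absolute distances on a line, the optimum is the weighted median (not the mean). Total weight W = 290; half-weight = 145.
Sort by position and accumulate weight:
  mile 6 (Ashton, w=55) → cum 55
  mile 17 (Calder, w=60) → cum 115
  mile 20 (Denby, w=100) → cum 215  ≥ 145 → median here
  mile 26 (Brookfield, w=75) → cum 290
Optimal location: mile 20.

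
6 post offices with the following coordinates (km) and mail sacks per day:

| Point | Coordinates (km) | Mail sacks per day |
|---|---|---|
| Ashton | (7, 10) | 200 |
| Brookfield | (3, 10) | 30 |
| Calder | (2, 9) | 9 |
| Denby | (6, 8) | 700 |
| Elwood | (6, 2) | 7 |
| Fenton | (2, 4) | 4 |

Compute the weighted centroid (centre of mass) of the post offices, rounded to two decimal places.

(6.06, 8.43)

The minimiser of Σwᵢ‖p−pᵢ‖² is the weighted centroid p* = (Σwᵢpᵢ)/(Σwᵢ).
Σwᵢ = 950.
Σwᵢxᵢ = 200·7 + 30·3 + 9·2 + 700·6 + 7·6 + 4·2 = 5758.
Σwᵢyᵢ = 200·10 + 30·10 + 9·9 + 700·8 + 7·2 + 4·4 = 8011.
x* = 5758/950 = 6.06, y* = 8011/950 = 8.43.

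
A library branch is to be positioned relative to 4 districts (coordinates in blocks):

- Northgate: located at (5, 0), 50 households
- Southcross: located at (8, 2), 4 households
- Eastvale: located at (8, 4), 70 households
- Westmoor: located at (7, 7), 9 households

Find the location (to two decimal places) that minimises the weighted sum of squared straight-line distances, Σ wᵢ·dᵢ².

The minimiser of Σwᵢ‖p−pᵢ‖² is the weighted centroid p* = (Σwᵢpᵢ)/(Σwᵢ).
Σwᵢ = 133.
Σwᵢxᵢ = 50·5 + 4·8 + 70·8 + 9·7 = 905.
Σwᵢyᵢ = 50·0 + 4·2 + 70·4 + 9·7 = 351.
x* = 905/133 = 6.80, y* = 351/133 = 2.64.

(6.80, 2.64)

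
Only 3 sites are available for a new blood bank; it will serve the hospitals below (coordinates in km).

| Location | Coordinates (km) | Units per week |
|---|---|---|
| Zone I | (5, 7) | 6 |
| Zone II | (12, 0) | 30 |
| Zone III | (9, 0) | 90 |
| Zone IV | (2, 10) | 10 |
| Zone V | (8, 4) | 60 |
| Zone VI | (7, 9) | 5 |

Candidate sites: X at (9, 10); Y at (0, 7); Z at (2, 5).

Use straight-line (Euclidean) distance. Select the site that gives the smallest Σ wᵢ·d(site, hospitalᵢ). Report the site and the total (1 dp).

Total weighted distance at each candidate:
  X (9, 10): total = 1689.4
  Y (0, 7): total = 2058.0
  Z (2, 5): total = 1578.2
Minimum is at Z with total 1578.2 km.

Z, total 1578.2 km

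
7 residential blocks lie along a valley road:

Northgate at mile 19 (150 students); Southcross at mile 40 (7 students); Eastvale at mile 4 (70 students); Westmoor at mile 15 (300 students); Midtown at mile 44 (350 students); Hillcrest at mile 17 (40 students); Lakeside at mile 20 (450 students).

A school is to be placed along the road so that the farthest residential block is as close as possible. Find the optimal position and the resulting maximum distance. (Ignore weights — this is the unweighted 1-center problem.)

location 24, max distance 20

The 1-center on a line is the midpoint of the two extreme points: leftmost at 4, rightmost at 44.
Optimal location = (4 + 44)/2 = 24; maximum distance = (44 − 4)/2 = 20.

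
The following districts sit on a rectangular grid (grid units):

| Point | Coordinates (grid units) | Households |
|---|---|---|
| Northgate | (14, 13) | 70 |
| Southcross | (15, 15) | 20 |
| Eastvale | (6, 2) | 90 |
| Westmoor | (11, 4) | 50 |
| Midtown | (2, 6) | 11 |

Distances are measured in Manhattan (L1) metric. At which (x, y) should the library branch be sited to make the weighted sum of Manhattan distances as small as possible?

(11, 4)

Manhattan distance separates: Σwᵢ(|x−xᵢ|+|y−yᵢ|) = Σwᵢ|x−xᵢ| + Σwᵢ|y−yᵢ|, so x and y are optimised independently as 1-D weighted medians.
Total weight W = 241; half = 120.5.
x-coordinate, sorted with cumulative weight:
  x=2 (Midtown, w=11) cum 11
  x=6 (Eastvale, w=90) cum 101
  x=11 (Westmoor, w=50) cum 151  ← median
  x=14 (Northgate, w=70) cum 221
  x=15 (Southcross, w=20) cum 241
⇒ x* = 11
y-coordinate, sorted with cumulative weight:
  y=2 (Eastvale, w=90) cum 90
  y=4 (Westmoor, w=50) cum 140  ← median
  y=6 (Midtown, w=11) cum 151
  y=13 (Northgate, w=70) cum 221
  y=15 (Southcross, w=20) cum 241
⇒ y* = 4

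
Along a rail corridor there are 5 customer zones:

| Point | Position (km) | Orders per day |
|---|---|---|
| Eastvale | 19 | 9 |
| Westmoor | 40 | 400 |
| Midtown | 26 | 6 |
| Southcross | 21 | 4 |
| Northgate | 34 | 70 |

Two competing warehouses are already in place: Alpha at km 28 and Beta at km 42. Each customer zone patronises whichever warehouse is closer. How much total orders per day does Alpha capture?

The indifferent point is the midpoint (28+42)/2 = 35; customer zones left of it (closer to Alpha at 28) go to Alpha, those right go to Beta.
  Eastvale at 19 (w=9) → Alpha
  Southcross at 21 (w=4) → Alpha
  Midtown at 26 (w=6) → Alpha
  Northgate at 34 (w=70) → Alpha
  Westmoor at 40 (w=400) → Beta
Alpha captures 89; Beta captures 400.

89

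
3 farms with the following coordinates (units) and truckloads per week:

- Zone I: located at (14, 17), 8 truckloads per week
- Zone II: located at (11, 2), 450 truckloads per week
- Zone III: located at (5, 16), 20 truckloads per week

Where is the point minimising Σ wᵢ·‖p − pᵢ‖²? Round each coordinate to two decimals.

(10.80, 2.84)

The minimiser of Σwᵢ‖p−pᵢ‖² is the weighted centroid p* = (Σwᵢpᵢ)/(Σwᵢ).
Σwᵢ = 478.
Σwᵢxᵢ = 8·14 + 450·11 + 20·5 = 5162.
Σwᵢyᵢ = 8·17 + 450·2 + 20·16 = 1356.
x* = 5162/478 = 10.80, y* = 1356/478 = 2.84.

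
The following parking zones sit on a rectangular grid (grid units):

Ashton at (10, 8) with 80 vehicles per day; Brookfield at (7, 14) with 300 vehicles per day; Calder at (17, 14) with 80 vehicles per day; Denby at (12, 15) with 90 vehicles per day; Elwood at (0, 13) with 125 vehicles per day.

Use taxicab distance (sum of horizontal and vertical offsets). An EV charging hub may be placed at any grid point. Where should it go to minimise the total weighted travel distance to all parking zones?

Manhattan distance separates: Σwᵢ(|x−xᵢ|+|y−yᵢ|) = Σwᵢ|x−xᵢ| + Σwᵢ|y−yᵢ|, so x and y are optimised independently as 1-D weighted medians.
Total weight W = 675; half = 337.5.
x-coordinate, sorted with cumulative weight:
  x=0 (Elwood, w=125) cum 125
  x=7 (Brookfield, w=300) cum 425  ← median
  x=10 (Ashton, w=80) cum 505
  x=12 (Denby, w=90) cum 595
  x=17 (Calder, w=80) cum 675
⇒ x* = 7
y-coordinate, sorted with cumulative weight:
  y=8 (Ashton, w=80) cum 80
  y=13 (Elwood, w=125) cum 205
  y=14 (Brookfield, w=300) cum 505  ← median
  y=14 (Calder, w=80) cum 585
  y=15 (Denby, w=90) cum 675
⇒ y* = 14

(7, 14)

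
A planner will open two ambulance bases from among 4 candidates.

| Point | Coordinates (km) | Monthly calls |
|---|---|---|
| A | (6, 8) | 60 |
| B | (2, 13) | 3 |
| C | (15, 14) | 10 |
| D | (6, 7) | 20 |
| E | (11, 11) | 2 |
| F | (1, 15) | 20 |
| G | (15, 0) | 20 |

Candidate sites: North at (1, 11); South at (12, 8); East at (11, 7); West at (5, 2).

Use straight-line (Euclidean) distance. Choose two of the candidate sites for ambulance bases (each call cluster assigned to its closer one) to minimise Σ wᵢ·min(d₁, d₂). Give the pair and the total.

Evaluate every pair (each demand assigned to the nearer of the two):
  {North, East}: total = 742.5
  {North, South}: total = 802.5
  {North, West}: total = 905.7
  {South, East}: total = 929.2
  {East, West}: total = 944.4
  {South, West}: total = 1000.6
Best pair: {North, East} with total 742.5.

{North, East}, total 742.5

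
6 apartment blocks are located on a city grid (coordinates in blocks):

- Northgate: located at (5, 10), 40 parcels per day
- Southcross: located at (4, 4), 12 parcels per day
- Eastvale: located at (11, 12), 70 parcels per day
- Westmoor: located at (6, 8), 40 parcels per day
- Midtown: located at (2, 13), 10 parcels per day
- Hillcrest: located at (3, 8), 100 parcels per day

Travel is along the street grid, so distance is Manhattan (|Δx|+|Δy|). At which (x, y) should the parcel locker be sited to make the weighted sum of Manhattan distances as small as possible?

Manhattan distance separates: Σwᵢ(|x−xᵢ|+|y−yᵢ|) = Σwᵢ|x−xᵢ| + Σwᵢ|y−yᵢ|, so x and y are optimised independently as 1-D weighted medians.
Total weight W = 272; half = 136.
x-coordinate, sorted with cumulative weight:
  x=2 (Midtown, w=10) cum 10
  x=3 (Hillcrest, w=100) cum 110
  x=4 (Southcross, w=12) cum 122
  x=5 (Northgate, w=40) cum 162  ← median
  x=6 (Westmoor, w=40) cum 202
  x=11 (Eastvale, w=70) cum 272
⇒ x* = 5
y-coordinate, sorted with cumulative weight:
  y=4 (Southcross, w=12) cum 12
  y=8 (Westmoor, w=40) cum 52
  y=8 (Hillcrest, w=100) cum 152  ← median
  y=10 (Northgate, w=40) cum 192
  y=12 (Eastvale, w=70) cum 262
  y=13 (Midtown, w=10) cum 272
⇒ y* = 8

(5, 8)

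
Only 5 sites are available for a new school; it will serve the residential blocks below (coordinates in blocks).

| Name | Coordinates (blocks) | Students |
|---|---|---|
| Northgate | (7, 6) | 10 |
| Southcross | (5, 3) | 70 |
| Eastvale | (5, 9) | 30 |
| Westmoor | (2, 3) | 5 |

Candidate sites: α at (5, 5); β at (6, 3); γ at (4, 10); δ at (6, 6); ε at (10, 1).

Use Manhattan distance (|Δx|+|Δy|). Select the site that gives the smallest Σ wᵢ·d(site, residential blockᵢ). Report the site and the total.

α, total 315 blocks

Total weighted distance at each candidate:
  α (5, 5): total = 315
  β (6, 3): total = 340
  γ (4, 10): total = 735
  δ (6, 6): total = 445
  ε (10, 1): total = 1010
Minimum is at α with total 315 blocks.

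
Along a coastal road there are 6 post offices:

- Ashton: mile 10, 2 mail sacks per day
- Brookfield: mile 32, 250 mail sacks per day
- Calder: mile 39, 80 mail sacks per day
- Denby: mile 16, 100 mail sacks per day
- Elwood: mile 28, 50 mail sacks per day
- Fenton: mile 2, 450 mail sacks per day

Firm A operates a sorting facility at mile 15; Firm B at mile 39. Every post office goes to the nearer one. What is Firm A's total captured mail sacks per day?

552

The indifferent point is the midpoint (15+39)/2 = 27; post offices left of it (closer to Firm A at 15) go to Firm A, those right go to Firm B.
  Fenton at 2 (w=450) → Firm A
  Ashton at 10 (w=2) → Firm A
  Denby at 16 (w=100) → Firm A
  Elwood at 28 (w=50) → Firm B
  Brookfield at 32 (w=250) → Firm B
  Calder at 39 (w=80) → Firm B
Firm A captures 552; Firm B captures 380.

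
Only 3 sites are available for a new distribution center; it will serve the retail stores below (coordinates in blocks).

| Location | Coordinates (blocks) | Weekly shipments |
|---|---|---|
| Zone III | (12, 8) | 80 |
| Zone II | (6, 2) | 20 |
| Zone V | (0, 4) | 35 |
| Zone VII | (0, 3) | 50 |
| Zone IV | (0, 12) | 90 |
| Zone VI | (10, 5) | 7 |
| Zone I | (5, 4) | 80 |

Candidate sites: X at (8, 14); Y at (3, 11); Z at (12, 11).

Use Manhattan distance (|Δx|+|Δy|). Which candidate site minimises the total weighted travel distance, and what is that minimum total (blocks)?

Total weighted distance at each candidate:
  X (8, 14): total = 4677
  Y (3, 11): total = 3271
  Z (12, 11): total = 4551
Minimum is at Y with total 3271 blocks.

Y, total 3271 blocks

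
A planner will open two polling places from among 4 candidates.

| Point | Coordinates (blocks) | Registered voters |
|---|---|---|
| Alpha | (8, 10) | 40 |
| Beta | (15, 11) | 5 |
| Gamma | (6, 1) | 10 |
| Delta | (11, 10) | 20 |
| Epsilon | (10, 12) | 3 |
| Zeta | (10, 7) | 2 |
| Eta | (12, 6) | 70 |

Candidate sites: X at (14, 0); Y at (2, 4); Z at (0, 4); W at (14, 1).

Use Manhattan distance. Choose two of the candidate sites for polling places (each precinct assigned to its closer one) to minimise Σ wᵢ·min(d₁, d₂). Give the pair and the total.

{Y, W}, total 1400

Evaluate every pair (each demand assigned to the nearer of the two):
  {Y, W}: total = 1400
  {Z, W}: total = 1490
  {X, Y}: total = 1500
  {X, W}: total = 1530
  {X, Z}: total = 1600
  {Y, Z}: total = 1860
Best pair: {Y, W} with total 1400.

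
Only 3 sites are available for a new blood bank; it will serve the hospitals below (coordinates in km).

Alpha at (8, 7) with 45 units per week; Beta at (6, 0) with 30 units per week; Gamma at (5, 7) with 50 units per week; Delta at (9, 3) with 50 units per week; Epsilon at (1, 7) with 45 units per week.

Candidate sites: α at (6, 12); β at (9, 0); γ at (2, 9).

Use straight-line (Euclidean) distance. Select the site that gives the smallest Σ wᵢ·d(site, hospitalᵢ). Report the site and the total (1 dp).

Total weighted distance at each candidate:
  α (6, 12): total = 1649.8
  β (9, 0): total = 1439.7
  γ (2, 9): total = 1321.9
Minimum is at γ with total 1321.9 km.

γ, total 1321.9 km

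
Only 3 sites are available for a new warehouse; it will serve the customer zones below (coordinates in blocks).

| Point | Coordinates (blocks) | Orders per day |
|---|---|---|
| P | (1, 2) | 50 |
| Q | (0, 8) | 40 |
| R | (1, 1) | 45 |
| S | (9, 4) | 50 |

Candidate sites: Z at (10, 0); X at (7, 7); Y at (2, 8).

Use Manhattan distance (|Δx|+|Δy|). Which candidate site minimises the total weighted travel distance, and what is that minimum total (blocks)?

Y, total 1340 blocks

Total weighted distance at each candidate:
  Z (10, 0): total = 1970
  X (7, 7): total = 1660
  Y (2, 8): total = 1340
Minimum is at Y with total 1340 blocks.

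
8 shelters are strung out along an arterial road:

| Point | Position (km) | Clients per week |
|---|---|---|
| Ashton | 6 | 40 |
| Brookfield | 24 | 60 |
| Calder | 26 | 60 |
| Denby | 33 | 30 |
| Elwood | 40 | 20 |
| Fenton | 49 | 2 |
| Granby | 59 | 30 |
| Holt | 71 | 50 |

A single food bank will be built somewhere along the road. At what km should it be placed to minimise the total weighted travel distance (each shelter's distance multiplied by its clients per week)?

x = 26

For a sum of weighted absolute distances on a line, the optimum is the weighted median (not the mean). Total weight W = 292; half-weight = 146.
Sort by position and accumulate weight:
  km 6 (Ashton, w=40) → cum 40
  km 24 (Brookfield, w=60) → cum 100
  km 26 (Calder, w=60) → cum 160  ≥ 146 → median here
  km 33 (Denby, w=30) → cum 190
  km 40 (Elwood, w=20) → cum 210
  km 49 (Fenton, w=2) → cum 212
  km 59 (Granby, w=30) → cum 242
  km 71 (Holt, w=50) → cum 292
Optimal location: km 26.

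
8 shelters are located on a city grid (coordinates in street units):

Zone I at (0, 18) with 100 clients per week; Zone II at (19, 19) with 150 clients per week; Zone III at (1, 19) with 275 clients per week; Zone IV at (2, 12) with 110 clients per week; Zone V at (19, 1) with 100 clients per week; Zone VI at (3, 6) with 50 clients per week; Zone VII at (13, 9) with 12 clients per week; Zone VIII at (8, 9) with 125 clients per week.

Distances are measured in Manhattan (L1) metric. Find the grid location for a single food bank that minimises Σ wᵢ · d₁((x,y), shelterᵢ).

Manhattan distance separates: Σwᵢ(|x−xᵢ|+|y−yᵢ|) = Σwᵢ|x−xᵢ| + Σwᵢ|y−yᵢ|, so x and y are optimised independently as 1-D weighted medians.
Total weight W = 922; half = 461.
x-coordinate, sorted with cumulative weight:
  x=0 (Zone I, w=100) cum 100
  x=1 (Zone III, w=275) cum 375
  x=2 (Zone IV, w=110) cum 485  ← median
  x=3 (Zone VI, w=50) cum 535
  x=8 (Zone VIII, w=125) cum 660
  x=13 (Zone VII, w=12) cum 672
  x=19 (Zone II, w=150) cum 822
  x=19 (Zone V, w=100) cum 922
⇒ x* = 2
y-coordinate, sorted with cumulative weight:
  y=1 (Zone V, w=100) cum 100
  y=6 (Zone VI, w=50) cum 150
  y=9 (Zone VII, w=12) cum 162
  y=9 (Zone VIII, w=125) cum 287
  y=12 (Zone IV, w=110) cum 397
  y=18 (Zone I, w=100) cum 497  ← median
  y=19 (Zone II, w=150) cum 647
  y=19 (Zone III, w=275) cum 922
⇒ y* = 18

(2, 18)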